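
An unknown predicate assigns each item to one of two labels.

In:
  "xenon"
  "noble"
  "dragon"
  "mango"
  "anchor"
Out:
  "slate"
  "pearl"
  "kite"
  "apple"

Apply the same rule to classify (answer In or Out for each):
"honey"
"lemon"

The simplest hypothesis consistent with all the labels is: contains 'n'.
In: "honey", since has 'n'.
In: "lemon", since has 'n'.

In, In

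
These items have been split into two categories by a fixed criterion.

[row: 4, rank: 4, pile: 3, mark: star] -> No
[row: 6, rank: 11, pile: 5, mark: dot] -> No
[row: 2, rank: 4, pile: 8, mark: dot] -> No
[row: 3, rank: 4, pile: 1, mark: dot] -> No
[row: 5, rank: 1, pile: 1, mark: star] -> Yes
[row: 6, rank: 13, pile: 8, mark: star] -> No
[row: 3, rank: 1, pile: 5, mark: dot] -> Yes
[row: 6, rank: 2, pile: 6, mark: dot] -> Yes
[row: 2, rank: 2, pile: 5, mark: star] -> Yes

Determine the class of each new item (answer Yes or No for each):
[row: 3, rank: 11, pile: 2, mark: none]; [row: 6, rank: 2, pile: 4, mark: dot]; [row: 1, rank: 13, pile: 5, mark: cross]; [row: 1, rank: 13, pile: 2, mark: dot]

No, Yes, No, No

All 'Yes' examples share one property — rank ≤ 2 — and every 'No' example lacks it.
[row: 3, rank: 11, pile: 2, mark: none] — rank = 11, hence No. [row: 6, rank: 2, pile: 4, mark: dot] — rank = 2, hence Yes. [row: 1, rank: 13, pile: 5, mark: cross] — rank = 13, hence No. [row: 1, rank: 13, pile: 2, mark: dot] — rank = 13, hence No.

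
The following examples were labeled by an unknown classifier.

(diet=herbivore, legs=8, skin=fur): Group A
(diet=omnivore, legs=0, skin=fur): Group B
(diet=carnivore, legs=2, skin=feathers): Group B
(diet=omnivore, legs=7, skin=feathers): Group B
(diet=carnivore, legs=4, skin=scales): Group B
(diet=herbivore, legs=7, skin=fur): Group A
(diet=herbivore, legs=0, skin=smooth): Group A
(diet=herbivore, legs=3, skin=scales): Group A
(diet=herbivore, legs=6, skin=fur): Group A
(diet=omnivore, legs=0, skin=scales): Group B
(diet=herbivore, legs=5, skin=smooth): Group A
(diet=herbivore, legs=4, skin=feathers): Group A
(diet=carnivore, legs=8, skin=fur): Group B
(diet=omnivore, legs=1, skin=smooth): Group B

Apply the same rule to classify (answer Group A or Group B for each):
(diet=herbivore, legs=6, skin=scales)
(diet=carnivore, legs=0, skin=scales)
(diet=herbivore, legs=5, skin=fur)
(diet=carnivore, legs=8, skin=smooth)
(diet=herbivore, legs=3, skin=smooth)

Group A, Group B, Group A, Group B, Group A

'Group A' ⟺ diet is herbivore.
(diet=herbivore, legs=6, skin=scales): diet is herbivore — has this property, so Group A.
(diet=carnivore, legs=0, skin=scales): diet is carnivore — doesn't qualify, so Group B.
(diet=herbivore, legs=5, skin=fur): diet is herbivore — has this property, so Group A.
(diet=carnivore, legs=8, skin=smooth): diet is carnivore — doesn't qualify, so Group B.
(diet=herbivore, legs=3, skin=smooth): diet is herbivore — has this property, so Group A.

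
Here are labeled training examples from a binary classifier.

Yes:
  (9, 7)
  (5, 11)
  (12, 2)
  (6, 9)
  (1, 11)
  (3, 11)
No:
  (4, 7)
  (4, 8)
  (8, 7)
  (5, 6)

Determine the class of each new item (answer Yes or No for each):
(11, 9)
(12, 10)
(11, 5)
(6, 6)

The distinguishing property — max ≥ 9 — holds for all the 'Yes' cases and none of the 'No' cases.
(11, 9): max 11 — checks out, so Yes. (12, 10): max 12 — checks out, so Yes. (11, 5): max 11 — checks out, so Yes. (6, 6): max 6 — fails the rule, so No.

Yes, Yes, Yes, No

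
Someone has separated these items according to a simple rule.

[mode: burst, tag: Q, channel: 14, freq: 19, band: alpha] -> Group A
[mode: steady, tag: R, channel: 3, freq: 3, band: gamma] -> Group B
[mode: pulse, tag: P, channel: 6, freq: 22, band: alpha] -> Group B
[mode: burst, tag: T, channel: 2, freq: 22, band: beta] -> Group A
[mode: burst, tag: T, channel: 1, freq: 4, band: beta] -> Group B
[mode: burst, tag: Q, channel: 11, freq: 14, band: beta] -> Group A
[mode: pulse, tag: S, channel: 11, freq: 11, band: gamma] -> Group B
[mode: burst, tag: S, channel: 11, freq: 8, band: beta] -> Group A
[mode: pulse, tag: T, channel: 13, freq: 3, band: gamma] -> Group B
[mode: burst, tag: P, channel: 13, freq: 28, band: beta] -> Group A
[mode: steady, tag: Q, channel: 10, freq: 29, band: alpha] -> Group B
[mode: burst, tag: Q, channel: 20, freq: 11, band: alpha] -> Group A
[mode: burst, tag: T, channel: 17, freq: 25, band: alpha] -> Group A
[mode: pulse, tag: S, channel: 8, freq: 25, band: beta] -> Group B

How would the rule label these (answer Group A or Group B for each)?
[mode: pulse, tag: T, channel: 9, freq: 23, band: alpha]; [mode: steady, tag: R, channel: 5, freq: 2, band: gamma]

The common property of the 'Group A' items is: mode is burst AND freq ≥ 8. No 'Group B' item has it.
[mode: pulse, tag: T, channel: 9, freq: 23, band: alpha]: Group B (mode is pulse, freq = 23).
[mode: steady, tag: R, channel: 5, freq: 2, band: gamma]: Group B (mode is steady, freq = 2).

Group B, Group B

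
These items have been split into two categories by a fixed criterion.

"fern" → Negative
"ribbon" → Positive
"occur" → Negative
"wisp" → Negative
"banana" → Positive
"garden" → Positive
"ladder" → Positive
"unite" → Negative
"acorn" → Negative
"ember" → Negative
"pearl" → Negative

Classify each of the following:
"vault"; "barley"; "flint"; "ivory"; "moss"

Negative, Positive, Negative, Negative, Negative

Every 'Positive' example satisfies: length 6. None of the 'Negative' examples do.
"vault": length 5, fails the rule → Negative.
"barley": length 6, fits → Positive.
"flint": length 5, fails the rule → Negative.
"ivory": length 5, fails the rule → Negative.
"moss": length 4, fails the rule → Negative.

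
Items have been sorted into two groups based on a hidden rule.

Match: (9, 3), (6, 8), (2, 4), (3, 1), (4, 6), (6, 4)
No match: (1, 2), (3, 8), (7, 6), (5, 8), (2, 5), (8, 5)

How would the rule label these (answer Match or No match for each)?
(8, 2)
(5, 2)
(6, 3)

Match, No match, No match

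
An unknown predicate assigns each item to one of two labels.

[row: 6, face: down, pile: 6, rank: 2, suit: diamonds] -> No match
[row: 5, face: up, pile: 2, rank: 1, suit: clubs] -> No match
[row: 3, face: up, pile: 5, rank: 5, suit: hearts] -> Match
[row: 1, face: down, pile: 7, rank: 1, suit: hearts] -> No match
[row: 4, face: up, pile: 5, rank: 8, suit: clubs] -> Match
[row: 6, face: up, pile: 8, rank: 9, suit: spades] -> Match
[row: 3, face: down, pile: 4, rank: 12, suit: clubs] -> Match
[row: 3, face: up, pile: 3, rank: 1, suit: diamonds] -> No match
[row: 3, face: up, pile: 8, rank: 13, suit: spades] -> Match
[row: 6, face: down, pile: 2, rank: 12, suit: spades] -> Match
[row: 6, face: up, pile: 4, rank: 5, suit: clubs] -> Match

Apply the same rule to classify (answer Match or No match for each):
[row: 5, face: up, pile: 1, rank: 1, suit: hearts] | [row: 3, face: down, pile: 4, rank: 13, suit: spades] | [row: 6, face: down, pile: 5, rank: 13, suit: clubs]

No match, Match, Match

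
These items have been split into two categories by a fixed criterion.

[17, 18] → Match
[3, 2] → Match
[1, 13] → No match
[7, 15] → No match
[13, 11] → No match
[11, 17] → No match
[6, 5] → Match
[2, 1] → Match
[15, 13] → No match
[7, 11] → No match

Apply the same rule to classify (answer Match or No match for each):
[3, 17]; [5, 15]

The distinguishing property — sum is odd — holds for all the 'Match' cases and none of the 'No match' cases.
[3, 17]: 3+17 = 20 — does not fit, so No match.
[5, 15]: 5+15 = 20 — does not fit, so No match.

No match, No match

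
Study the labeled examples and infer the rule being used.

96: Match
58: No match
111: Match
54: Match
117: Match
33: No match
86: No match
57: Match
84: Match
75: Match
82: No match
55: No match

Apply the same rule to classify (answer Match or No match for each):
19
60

One predicate separates the groups cleanly: multiple of 3 AND at least 54.
No match: 19, since 19 = 3·6 + 1, 19 < 54. Match: 60, since 60 = 3·20, 60 ≥ 54.

No match, Match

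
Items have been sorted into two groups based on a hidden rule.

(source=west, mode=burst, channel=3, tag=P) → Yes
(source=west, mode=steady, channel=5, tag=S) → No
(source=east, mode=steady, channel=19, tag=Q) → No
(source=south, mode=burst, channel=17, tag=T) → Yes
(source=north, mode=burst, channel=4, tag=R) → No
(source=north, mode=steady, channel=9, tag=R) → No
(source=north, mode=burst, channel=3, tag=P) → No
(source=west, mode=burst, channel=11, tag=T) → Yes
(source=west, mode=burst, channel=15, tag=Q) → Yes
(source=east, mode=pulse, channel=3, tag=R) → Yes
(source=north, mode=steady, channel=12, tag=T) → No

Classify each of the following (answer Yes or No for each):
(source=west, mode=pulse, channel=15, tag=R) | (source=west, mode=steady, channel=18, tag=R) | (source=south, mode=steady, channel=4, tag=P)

Yes, No, No

'Yes' ⟺ source is not north AND mode is not steady.
(source=west, mode=pulse, channel=15, tag=R): Yes (source is west, mode is pulse).
(source=west, mode=steady, channel=18, tag=R): No (source is west, mode is steady).
(source=south, mode=steady, channel=4, tag=P): No (source is south, mode is steady).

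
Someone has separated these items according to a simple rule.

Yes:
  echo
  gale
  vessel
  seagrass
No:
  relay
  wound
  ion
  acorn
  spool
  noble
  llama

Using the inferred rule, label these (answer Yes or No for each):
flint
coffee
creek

Checking candidate rules against both groups, what survives is: even length.
flint: length 5, lacks this property → No. coffee: length 6, fits → Yes. creek: length 5, lacks this property → No.

No, Yes, No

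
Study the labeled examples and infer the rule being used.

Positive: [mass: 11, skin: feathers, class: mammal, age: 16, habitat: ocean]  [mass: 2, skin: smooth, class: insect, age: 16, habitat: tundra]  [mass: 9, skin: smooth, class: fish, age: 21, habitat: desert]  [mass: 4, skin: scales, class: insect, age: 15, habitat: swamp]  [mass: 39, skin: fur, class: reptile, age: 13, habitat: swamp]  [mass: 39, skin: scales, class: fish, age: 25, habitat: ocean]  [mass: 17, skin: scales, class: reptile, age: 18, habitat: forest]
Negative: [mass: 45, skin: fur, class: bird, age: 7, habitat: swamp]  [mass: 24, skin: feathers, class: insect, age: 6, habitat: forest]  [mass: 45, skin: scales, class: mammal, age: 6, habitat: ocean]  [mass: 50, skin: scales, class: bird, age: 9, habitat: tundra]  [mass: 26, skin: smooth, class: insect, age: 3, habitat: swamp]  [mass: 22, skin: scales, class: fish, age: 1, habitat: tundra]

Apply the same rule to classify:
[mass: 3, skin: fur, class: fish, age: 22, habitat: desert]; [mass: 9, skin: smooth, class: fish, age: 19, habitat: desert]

Positive, Positive

A rule that fits every label: age ≥ 13 — true of each 'Positive' example, false of each 'Negative' one.
[mass: 3, skin: fur, class: fish, age: 22, habitat: desert]: Positive (age = 22).
[mass: 9, skin: smooth, class: fish, age: 19, habitat: desert]: Positive (age = 19).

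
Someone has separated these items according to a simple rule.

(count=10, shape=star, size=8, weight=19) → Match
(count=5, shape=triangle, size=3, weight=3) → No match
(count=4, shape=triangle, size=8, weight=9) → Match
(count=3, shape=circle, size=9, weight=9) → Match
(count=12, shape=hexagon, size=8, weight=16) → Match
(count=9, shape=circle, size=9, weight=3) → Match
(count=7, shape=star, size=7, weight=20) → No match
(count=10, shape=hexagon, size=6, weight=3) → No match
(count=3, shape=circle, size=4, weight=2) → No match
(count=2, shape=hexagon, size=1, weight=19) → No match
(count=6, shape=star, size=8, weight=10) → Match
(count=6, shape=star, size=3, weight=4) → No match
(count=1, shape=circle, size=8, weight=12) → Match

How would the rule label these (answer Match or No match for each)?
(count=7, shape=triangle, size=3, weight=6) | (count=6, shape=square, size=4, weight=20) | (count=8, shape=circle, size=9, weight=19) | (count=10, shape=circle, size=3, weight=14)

No match, No match, Match, No match

One predicate separates the groups cleanly: size ≥ 8.
(count=7, shape=triangle, size=3, weight=6) — size = 3, hence No match. (count=6, shape=square, size=4, weight=20) — size = 4, hence No match. (count=8, shape=circle, size=9, weight=19) — size = 9, hence Match. (count=10, shape=circle, size=3, weight=14) — size = 3, hence No match.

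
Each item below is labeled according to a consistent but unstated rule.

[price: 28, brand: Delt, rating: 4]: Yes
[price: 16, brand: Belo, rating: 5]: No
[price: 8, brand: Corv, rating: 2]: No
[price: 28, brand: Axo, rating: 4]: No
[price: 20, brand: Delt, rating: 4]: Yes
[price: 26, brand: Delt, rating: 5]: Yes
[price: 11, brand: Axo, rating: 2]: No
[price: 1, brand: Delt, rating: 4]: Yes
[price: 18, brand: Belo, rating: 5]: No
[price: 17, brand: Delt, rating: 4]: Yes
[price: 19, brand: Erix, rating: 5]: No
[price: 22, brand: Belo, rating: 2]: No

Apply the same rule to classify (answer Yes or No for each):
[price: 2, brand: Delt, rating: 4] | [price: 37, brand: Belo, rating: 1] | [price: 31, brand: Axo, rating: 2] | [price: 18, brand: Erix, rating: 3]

Looking at the examples, the only property every 'Yes' case has and every 'No' case lacks is: brand is Delt.
[price: 2, brand: Delt, rating: 4]: Yes (brand is Delt). [price: 37, brand: Belo, rating: 1]: No (brand is Belo). [price: 31, brand: Axo, rating: 2]: No (brand is Axo). [price: 18, brand: Erix, rating: 3]: No (brand is Erix).

Yes, No, No, No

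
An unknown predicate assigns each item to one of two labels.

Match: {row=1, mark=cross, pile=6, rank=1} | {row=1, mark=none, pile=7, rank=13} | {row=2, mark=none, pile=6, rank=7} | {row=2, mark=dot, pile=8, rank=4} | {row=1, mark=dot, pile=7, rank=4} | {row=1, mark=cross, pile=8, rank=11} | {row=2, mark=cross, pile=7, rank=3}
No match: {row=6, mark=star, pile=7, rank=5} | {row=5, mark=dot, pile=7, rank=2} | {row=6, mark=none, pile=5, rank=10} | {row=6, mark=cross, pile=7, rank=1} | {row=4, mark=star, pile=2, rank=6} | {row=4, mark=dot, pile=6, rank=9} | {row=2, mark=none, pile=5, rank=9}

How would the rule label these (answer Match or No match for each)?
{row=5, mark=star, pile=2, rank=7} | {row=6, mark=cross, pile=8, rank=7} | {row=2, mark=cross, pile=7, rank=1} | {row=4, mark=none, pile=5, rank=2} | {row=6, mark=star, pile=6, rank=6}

No match, No match, Match, No match, No match

Every 'Match' example satisfies: pile ≥ 6 AND row ≤ 2. None of the 'No match' examples do.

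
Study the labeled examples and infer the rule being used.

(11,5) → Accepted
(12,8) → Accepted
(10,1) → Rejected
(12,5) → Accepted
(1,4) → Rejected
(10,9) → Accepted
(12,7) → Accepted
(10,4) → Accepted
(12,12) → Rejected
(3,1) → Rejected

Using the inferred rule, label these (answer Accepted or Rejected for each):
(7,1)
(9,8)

The common property of the 'Accepted' items is: first > second AND sum ≥ 14. No 'Rejected' item has it.
(7,1): 7 > 1, 7+1 = 8 — does not fit, so Rejected. (9,8): 9 > 8, 9+8 = 17 — qualifies, so Accepted.

Rejected, Accepted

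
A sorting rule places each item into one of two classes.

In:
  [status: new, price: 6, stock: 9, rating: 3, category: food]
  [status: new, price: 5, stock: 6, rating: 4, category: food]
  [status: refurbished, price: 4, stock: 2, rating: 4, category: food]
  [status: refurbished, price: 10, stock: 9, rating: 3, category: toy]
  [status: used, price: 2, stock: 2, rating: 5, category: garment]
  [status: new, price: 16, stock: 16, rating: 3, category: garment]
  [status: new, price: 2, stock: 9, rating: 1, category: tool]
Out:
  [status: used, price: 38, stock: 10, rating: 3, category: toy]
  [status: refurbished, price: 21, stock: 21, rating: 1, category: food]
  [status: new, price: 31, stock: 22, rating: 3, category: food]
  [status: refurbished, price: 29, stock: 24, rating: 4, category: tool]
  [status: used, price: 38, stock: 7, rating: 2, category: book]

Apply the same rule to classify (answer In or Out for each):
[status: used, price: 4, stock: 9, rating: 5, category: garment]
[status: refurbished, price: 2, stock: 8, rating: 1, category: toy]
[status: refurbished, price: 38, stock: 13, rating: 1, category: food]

The rule appears to be: price ≤ 16.
[status: used, price: 4, stock: 9, rating: 5, category: garment] — price = 4, hence In. [status: refurbished, price: 2, stock: 8, rating: 1, category: toy] — price = 2, hence In. [status: refurbished, price: 38, stock: 13, rating: 1, category: food] — price = 38, hence Out.

In, In, Out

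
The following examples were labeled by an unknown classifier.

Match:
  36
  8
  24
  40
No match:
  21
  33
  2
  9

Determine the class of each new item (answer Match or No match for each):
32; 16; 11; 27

Match, Match, No match, No match

A rule that fits every label: multiple of 4 — true of each 'Match' example, false of each 'No match' one.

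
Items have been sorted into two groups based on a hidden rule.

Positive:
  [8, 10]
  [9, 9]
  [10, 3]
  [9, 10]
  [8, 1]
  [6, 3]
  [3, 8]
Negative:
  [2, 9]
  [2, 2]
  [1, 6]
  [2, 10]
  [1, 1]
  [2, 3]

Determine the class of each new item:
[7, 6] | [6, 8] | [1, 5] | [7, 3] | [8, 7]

A rule that fits every label: first ≥ 3 — true of each 'Positive' example, false of each 'Negative' one.
[7, 6]: first 7, fits → Positive. [6, 8]: first 6, fits → Positive. [1, 5]: first 1, doesn't match → Negative. [7, 3]: first 7, fits → Positive. [8, 7]: first 8, fits → Positive.

Positive, Positive, Negative, Positive, Positive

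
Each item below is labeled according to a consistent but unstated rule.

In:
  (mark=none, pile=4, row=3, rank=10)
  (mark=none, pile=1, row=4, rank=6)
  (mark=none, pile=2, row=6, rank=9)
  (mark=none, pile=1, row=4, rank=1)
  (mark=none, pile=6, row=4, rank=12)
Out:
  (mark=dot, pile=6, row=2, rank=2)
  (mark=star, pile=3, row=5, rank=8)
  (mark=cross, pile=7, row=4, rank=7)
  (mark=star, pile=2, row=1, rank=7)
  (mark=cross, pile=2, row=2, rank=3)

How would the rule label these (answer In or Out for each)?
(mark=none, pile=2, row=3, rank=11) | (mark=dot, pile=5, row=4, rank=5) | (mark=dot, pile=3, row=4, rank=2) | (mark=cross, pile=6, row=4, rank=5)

Rule: mark is none. This holds for each 'In' example and fails for each 'Out' one.
In: (mark=none, pile=2, row=3, rank=11), since mark is none. Out: (mark=dot, pile=5, row=4, rank=5), since mark is dot. Out: (mark=dot, pile=3, row=4, rank=2), since mark is dot. Out: (mark=cross, pile=6, row=4, rank=5), since mark is cross.

In, Out, Out, Out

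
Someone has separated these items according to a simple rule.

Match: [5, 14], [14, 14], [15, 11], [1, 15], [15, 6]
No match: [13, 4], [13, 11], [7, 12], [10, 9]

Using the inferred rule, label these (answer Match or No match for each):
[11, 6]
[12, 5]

No match, No match

The pattern is that an item is 'Match' exactly when: max ≥ 14.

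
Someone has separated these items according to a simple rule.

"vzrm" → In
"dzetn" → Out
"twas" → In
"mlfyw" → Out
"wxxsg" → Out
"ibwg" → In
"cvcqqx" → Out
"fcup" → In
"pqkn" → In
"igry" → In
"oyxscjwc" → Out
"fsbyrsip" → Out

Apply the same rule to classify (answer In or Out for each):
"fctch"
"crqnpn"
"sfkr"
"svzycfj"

The classifier is using: length 4.
"fctch": length 5, doesn't qualify → Out.
"crqnpn": length 6, doesn't qualify → Out.
"sfkr": length 4, fits → In.
"svzycfj": length 7, doesn't qualify → Out.

Out, Out, In, Out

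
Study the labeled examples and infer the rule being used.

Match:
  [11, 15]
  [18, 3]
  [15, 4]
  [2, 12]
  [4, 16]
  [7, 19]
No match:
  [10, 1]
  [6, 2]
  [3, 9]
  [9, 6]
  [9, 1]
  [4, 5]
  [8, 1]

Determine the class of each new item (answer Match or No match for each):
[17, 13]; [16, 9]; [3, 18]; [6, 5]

Match, Match, Match, No match

The common property of the 'Match' items is: max ≥ 11. No 'No match' item has it.
[17, 13] — max 17, hence Match.
[16, 9] — max 16, hence Match.
[3, 18] — max 18, hence Match.
[6, 5] — max 6, hence No match.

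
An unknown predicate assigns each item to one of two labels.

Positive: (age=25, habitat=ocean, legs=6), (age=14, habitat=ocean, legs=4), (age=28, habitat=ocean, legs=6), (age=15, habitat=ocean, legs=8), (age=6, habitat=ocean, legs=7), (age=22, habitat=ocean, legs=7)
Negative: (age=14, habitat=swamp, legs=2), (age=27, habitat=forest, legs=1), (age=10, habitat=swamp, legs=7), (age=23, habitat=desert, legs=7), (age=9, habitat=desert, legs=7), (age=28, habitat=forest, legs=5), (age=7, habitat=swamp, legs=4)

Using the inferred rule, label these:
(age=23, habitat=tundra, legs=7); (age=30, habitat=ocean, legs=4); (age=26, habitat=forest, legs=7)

Negative, Positive, Negative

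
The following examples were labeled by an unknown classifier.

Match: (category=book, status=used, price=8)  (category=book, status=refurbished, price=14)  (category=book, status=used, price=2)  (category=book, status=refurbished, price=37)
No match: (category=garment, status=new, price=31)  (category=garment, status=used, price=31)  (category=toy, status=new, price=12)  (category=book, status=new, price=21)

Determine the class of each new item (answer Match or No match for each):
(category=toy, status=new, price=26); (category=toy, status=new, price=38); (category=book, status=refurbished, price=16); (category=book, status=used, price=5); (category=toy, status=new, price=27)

The common property of the 'Match' items is: category is book AND price ≠ 21. No 'No match' item has it.
(category=toy, status=new, price=26): category is toy, price = 26, doesn't qualify → No match.
(category=toy, status=new, price=38): category is toy, price = 38, doesn't qualify → No match.
(category=book, status=refurbished, price=16): category is book, price = 16, fits → Match.
(category=book, status=used, price=5): category is book, price = 5, fits → Match.
(category=toy, status=new, price=27): category is toy, price = 27, doesn't qualify → No match.

No match, No match, Match, Match, No match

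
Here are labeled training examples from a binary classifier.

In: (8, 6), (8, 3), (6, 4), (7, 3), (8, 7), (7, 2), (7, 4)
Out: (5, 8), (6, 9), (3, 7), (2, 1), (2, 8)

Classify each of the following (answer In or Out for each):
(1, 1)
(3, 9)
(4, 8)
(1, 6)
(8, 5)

Every 'In' example satisfies: first > second AND sum ≥ 9. None of the 'Out' examples do.
(1, 1): 1 = 1, 1+1 = 2 — doesn't qualify, so Out.
(3, 9): 3 < 9, 3+9 = 12 — doesn't qualify, so Out.
(4, 8): 4 < 8, 4+8 = 12 — doesn't qualify, so Out.
(1, 6): 1 < 6, 1+6 = 7 — doesn't qualify, so Out.
(8, 5): 8 > 5, 8+5 = 13 — has this property, so In.

Out, Out, Out, Out, In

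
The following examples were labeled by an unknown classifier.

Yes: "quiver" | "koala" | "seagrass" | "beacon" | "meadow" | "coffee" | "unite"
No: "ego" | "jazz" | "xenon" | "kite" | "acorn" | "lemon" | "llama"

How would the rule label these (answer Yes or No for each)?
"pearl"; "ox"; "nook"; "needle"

The rule appears to be: has ≥ 3 vowels.
"pearl": 2 vowels — fails this test, so No. "ox": 1 vowel — fails this test, so No. "nook": 2 vowels — fails this test, so No. "needle": 3 vowels — matches, so Yes.

No, No, No, Yes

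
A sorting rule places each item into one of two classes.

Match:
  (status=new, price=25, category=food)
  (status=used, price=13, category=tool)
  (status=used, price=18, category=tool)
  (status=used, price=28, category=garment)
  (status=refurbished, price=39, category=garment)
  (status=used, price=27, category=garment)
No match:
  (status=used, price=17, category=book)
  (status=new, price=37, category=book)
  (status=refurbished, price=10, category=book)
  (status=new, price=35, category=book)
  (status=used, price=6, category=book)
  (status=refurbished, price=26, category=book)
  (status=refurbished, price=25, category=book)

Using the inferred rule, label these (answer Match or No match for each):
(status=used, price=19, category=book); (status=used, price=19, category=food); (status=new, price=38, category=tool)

Rule: category is not book. This holds for each 'Match' example and fails for each 'No match' one.
(status=used, price=19, category=book): No match (category is book).
(status=used, price=19, category=food): Match (category is food).
(status=new, price=38, category=tool): Match (category is tool).

No match, Match, Match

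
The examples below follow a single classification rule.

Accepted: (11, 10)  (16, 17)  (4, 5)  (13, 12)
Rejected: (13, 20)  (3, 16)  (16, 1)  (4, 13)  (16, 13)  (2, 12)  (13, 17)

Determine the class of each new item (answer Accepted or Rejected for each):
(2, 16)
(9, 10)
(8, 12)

The classifier is using: |first − second| ≤ 1.
(2, 16): |2−16| = 14 — fails this test, so Rejected.
(9, 10): |9−10| = 1 — has this property, so Accepted.
(8, 12): |8−12| = 4 — fails this test, so Rejected.

Rejected, Accepted, Rejected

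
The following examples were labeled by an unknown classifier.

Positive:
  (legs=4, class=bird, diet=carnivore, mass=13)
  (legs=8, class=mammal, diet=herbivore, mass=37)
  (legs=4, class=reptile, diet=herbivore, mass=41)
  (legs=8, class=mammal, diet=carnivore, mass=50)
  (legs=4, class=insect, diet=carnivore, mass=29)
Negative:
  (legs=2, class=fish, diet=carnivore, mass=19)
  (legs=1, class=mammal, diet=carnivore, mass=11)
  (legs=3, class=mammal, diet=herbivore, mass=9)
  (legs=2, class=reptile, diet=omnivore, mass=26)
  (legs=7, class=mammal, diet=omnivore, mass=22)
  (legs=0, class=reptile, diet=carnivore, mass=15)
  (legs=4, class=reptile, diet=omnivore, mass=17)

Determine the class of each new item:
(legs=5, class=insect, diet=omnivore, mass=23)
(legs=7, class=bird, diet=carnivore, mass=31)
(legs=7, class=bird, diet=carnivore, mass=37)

Negative, Positive, Positive

'Positive' ⟺ class is bird OR mass ≥ 29.
Negative: (legs=5, class=insect, diet=omnivore, mass=23), since class is insect, mass = 23.
Positive: (legs=7, class=bird, diet=carnivore, mass=31), since class is bird, mass = 31.
Positive: (legs=7, class=bird, diet=carnivore, mass=37), since class is bird, mass = 37.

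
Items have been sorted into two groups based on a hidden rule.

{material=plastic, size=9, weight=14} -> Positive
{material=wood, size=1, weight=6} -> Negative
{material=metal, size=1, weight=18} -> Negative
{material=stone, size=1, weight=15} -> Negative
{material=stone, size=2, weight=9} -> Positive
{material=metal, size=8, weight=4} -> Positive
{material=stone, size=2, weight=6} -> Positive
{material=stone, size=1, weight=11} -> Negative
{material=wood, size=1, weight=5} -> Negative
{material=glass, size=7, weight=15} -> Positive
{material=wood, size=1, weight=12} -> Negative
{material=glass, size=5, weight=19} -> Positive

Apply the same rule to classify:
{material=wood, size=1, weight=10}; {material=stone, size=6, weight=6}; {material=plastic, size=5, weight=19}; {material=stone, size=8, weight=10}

The pattern is that an item is 'Positive' exactly when: size ≥ 2.
{material=wood, size=1, weight=10} → size = 1 → Negative.
{material=stone, size=6, weight=6} → size = 6 → Positive.
{material=plastic, size=5, weight=19} → size = 5 → Positive.
{material=stone, size=8, weight=10} → size = 8 → Positive.

Negative, Positive, Positive, Positive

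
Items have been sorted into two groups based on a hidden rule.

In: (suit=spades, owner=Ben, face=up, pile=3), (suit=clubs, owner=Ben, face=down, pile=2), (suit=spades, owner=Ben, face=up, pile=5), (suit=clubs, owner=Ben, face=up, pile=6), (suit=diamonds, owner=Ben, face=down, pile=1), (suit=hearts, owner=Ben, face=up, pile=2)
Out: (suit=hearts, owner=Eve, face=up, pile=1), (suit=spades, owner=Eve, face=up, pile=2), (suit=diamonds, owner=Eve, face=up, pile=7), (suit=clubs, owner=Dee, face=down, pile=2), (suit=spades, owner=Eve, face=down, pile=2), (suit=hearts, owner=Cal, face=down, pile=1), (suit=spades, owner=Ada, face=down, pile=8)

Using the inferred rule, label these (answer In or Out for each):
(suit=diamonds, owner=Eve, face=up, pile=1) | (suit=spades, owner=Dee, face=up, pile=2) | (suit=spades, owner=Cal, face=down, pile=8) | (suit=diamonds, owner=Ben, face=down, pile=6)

Out, Out, Out, In

The distinguishing property — owner is Ben — holds for all the 'In' cases and none of the 'Out' cases.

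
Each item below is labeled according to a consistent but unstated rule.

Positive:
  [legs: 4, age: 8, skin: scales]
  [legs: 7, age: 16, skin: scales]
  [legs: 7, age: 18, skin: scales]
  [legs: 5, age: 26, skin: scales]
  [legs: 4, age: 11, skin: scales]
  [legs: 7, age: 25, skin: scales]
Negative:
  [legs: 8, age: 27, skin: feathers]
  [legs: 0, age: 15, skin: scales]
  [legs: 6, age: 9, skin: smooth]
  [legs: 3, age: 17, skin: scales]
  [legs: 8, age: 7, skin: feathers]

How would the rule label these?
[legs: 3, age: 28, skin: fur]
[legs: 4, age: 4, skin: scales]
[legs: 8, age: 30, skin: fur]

Negative, Positive, Negative

Rule: skin is scales AND legs ≥ 4. This holds for each 'Positive' example and fails for each 'Negative' one.
Negative: [legs: 3, age: 28, skin: fur], since skin is fur, legs = 3. Positive: [legs: 4, age: 4, skin: scales], since skin is scales, legs = 4. Negative: [legs: 8, age: 30, skin: fur], since skin is fur, legs = 8.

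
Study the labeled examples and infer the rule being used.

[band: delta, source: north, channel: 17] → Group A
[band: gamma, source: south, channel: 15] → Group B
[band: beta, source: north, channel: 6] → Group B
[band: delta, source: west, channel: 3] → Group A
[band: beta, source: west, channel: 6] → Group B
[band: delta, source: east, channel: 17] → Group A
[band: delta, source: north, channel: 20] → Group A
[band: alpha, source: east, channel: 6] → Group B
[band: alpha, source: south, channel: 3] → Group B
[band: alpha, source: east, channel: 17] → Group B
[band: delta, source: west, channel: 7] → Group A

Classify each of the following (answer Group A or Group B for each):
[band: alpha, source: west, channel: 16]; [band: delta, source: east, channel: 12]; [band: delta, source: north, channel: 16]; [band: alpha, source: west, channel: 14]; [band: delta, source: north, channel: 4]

Checking candidate rules against both groups, what survives is: band is delta.
[band: alpha, source: west, channel: 16] — band is alpha, hence Group B. [band: delta, source: east, channel: 12] — band is delta, hence Group A. [band: delta, source: north, channel: 16] — band is delta, hence Group A. [band: alpha, source: west, channel: 14] — band is alpha, hence Group B. [band: delta, source: north, channel: 4] — band is delta, hence Group A.

Group B, Group A, Group A, Group B, Group A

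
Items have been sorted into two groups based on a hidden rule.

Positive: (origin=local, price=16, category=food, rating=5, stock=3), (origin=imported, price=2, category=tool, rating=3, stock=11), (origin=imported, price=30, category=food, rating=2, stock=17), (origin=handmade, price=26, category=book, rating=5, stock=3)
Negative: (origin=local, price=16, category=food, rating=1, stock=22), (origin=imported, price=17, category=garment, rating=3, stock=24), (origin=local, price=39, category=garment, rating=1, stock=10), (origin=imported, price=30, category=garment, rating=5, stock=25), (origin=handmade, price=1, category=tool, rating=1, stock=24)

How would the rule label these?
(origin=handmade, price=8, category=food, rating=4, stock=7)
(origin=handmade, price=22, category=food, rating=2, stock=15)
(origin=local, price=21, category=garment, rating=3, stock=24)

Positive, Positive, Negative

One predicate separates the groups cleanly: stock ≤ 17 AND price ≤ 30.
(origin=handmade, price=8, category=food, rating=4, stock=7) — stock = 7, price = 8, hence Positive. (origin=handmade, price=22, category=food, rating=2, stock=15) — stock = 15, price = 22, hence Positive. (origin=local, price=21, category=garment, rating=3, stock=24) — stock = 24, price = 21, hence Negative.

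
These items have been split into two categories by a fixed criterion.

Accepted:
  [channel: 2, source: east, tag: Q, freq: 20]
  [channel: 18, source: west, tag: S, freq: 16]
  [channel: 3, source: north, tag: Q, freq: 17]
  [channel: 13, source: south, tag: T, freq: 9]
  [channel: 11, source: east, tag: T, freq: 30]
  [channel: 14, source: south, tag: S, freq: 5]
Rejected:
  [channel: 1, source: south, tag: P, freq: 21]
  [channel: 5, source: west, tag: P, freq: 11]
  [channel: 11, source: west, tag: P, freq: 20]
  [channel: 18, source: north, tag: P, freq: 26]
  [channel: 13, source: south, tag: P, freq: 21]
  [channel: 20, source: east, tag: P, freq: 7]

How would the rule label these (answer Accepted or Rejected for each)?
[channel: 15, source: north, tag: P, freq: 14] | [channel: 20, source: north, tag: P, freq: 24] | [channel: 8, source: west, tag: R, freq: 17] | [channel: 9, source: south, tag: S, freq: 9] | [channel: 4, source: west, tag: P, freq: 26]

One predicate separates the groups cleanly: tag is not P.
[channel: 15, source: north, tag: P, freq: 14] — tag is P, hence Rejected. [channel: 20, source: north, tag: P, freq: 24] — tag is P, hence Rejected. [channel: 8, source: west, tag: R, freq: 17] — tag is R, hence Accepted. [channel: 9, source: south, tag: S, freq: 9] — tag is S, hence Accepted. [channel: 4, source: west, tag: P, freq: 26] — tag is P, hence Rejected.

Rejected, Rejected, Accepted, Accepted, Rejected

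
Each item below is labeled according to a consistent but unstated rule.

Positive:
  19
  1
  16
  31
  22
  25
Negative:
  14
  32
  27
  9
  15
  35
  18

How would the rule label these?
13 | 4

Positive, Positive

The rule appears to be: ≡ 1 (mod 3).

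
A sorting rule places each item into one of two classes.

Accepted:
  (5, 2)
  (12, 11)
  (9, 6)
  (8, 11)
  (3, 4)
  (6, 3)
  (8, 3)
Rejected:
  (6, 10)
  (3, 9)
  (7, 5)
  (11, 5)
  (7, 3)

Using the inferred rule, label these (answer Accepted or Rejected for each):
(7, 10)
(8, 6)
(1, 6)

Accepted, Rejected, Accepted

A rule that fits every label: sum is odd — true of each 'Accepted' example, false of each 'Rejected' one.
(7, 10) → 7+10 = 17 → Accepted.
(8, 6) → 8+6 = 14 → Rejected.
(1, 6) → 1+6 = 7 → Accepted.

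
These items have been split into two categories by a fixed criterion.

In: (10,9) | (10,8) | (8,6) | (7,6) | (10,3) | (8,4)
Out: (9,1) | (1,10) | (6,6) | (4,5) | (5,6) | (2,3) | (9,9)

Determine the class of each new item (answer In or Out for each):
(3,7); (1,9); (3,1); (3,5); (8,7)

All 'In' examples share one property — first > second AND sum ≥ 11 — and every 'Out' example lacks it.
(3,7): 3 < 7, 3+7 = 10 — fails this test, so Out.
(1,9): 1 < 9, 1+9 = 10 — fails this test, so Out.
(3,1): 3 > 1, 3+1 = 4 — fails this test, so Out.
(3,5): 3 < 5, 3+5 = 8 — fails this test, so Out.
(8,7): 8 > 7, 8+7 = 15 — meets the rule, so In.

Out, Out, Out, Out, In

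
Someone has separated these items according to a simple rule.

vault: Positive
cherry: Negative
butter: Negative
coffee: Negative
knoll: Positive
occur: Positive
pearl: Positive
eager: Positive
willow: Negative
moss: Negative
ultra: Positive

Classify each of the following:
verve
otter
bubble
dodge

Positive, Positive, Negative, Positive

The distinguishing property — odd length — holds for all the 'Positive' cases and none of the 'Negative' cases.
verve: length 5, passes → Positive.
otter: length 5, passes → Positive.
bubble: length 6, fails this test → Negative.
dodge: length 5, passes → Positive.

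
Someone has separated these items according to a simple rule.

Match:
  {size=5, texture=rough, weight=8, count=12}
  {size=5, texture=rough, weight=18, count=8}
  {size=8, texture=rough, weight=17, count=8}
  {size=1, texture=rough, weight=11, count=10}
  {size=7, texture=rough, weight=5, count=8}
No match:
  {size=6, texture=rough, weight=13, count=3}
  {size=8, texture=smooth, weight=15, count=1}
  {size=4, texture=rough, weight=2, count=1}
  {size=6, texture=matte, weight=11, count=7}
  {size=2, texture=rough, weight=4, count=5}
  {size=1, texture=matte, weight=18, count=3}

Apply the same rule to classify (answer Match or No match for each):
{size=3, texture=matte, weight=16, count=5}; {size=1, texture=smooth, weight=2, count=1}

No match, No match

'Match' ⟺ count ≥ 8.
{size=3, texture=matte, weight=16, count=5}: count = 5 — lacks this property, so No match.
{size=1, texture=smooth, weight=2, count=1}: count = 1 — lacks this property, so No match.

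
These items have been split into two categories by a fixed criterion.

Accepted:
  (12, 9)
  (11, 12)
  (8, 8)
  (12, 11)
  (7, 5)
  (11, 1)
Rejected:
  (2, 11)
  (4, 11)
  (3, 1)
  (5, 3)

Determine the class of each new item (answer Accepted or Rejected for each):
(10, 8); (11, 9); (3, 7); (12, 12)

Rule: first ≥ 7. This holds for each 'Accepted' example and fails for each 'Rejected' one.
(10, 8): first 10, checks out → Accepted.
(11, 9): first 11, checks out → Accepted.
(3, 7): first 3, doesn't match → Rejected.
(12, 12): first 12, checks out → Accepted.

Accepted, Accepted, Rejected, Accepted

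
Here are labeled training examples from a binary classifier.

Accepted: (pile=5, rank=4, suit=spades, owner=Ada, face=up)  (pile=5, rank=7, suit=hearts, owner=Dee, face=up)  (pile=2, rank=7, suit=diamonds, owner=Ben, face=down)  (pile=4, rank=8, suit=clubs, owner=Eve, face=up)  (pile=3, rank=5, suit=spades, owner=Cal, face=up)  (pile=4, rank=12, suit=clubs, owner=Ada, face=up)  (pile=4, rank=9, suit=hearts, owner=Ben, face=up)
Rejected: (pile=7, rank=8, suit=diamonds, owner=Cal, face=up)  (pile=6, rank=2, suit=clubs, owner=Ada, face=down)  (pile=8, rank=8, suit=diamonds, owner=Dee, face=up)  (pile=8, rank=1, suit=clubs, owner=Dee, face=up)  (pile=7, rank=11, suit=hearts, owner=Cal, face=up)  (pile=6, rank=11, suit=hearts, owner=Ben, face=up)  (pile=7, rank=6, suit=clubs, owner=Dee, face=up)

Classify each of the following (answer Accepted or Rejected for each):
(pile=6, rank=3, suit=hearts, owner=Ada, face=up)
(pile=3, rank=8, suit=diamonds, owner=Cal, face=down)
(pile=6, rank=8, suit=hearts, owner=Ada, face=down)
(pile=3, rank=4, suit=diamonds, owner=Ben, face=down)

The common property of the 'Accepted' items is: pile ≤ 5. No 'Rejected' item has it.
Rejected: (pile=6, rank=3, suit=hearts, owner=Ada, face=up), since pile = 6.
Accepted: (pile=3, rank=8, suit=diamonds, owner=Cal, face=down), since pile = 3.
Rejected: (pile=6, rank=8, suit=hearts, owner=Ada, face=down), since pile = 6.
Accepted: (pile=3, rank=4, suit=diamonds, owner=Ben, face=down), since pile = 3.

Rejected, Accepted, Rejected, Accepted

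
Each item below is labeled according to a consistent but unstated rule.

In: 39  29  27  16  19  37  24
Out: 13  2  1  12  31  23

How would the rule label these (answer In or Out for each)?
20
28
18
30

Rule: digit sum ≥ 6. This holds for each 'In' example and fails for each 'Out' one.

Out, In, In, Out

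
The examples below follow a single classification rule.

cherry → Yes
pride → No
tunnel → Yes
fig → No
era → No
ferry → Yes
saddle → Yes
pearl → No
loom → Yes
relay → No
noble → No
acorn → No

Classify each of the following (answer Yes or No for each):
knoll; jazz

Yes, Yes

'Yes' ⟺ has a double letter.
knoll: 'll' doubled — checks out, so Yes.
jazz: 'zz' doubled — checks out, so Yes.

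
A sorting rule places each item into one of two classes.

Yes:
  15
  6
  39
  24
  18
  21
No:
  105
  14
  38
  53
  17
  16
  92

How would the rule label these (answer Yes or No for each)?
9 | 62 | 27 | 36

Every 'Yes' example satisfies: multiple of 3 AND at most 39. None of the 'No' examples do.
9: 9 = 3·3, 9 ≤ 39 — meets the rule, so Yes.
62: 62 = 3·20 + 2, 62 > 39 — lacks this property, so No.
27: 27 = 3·9, 27 ≤ 39 — meets the rule, so Yes.
36: 36 = 3·12, 36 ≤ 39 — meets the rule, so Yes.

Yes, No, Yes, Yes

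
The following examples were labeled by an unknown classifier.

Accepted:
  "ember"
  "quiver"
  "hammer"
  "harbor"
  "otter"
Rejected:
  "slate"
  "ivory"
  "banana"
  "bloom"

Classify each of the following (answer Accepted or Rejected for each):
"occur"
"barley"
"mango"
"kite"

Accepted, Rejected, Rejected, Rejected

The rule appears to be: ends with 'r'.
"occur" → ends with 'r' → Accepted. "barley" → ends with 'y' → Rejected. "mango" → ends with 'o' → Rejected. "kite" → ends with 'e' → Rejected.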